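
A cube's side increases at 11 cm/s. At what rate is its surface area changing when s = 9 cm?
1188 cm²/s

A = 6s²
dA/dt = 12s · ds/dt = 12·9·11 = 1188 cm²/s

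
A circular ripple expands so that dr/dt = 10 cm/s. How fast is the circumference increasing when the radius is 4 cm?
20π cm/s

C = 2πr
dC/dt = 2π · dr/dt = 2π · 10 = 20π cm/s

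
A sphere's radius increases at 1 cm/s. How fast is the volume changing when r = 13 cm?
676π cm³/s

V = (4/3)πr³
dV/dt = dV/dr · dr/dt = 4πr² · 1
At r = 13: dV/dt = 676π cm³/s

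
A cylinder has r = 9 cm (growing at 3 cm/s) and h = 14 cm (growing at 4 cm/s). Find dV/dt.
1080π cm³/s

V = πr²h
dV/dt = 2πrh·dr/dt + πr²·dh/dt
= 2π(9)(14)(3) + π(9)²(4)
= 1080π cm³/s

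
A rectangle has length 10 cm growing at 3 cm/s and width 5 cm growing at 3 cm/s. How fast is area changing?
45 cm²/s

A = lw
dA/dt = w·dl/dt + l·dw/dt = 5·3 + 10·3 = 45 cm²/s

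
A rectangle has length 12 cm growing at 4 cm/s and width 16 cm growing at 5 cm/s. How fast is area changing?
124 cm²/s

A = lw
dA/dt = w·dl/dt + l·dw/dt = 16·4 + 12·5 = 124 cm²/s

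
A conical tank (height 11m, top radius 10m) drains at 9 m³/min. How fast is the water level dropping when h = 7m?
1089/(4900π) ≈ 0.07074 m/min

r/h = 10/11, so r = (10/11)h
V = (1/3)πr²h = (1/3)π((10/11)h)²h = (100/363)πh³
dV/dh = (100/121)πh²
dh/dt = (dV/dt)/(dV/dh) = -9/((100/121)π·7²) = -1089/(4900π) m/min
The level is dropping at 1089/(4900π) ≈ 0.07074 m/min.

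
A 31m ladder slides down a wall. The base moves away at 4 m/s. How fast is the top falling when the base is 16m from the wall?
64√705/705 ≈ 2.41 m/s

x² + y² = 31²
2x·dx/dt + 2y·dy/dt = 0
dy/dt = -x/y · dx/dt = -16/√705 · 4 = -64√705/705 m/s
The top is descending at 64√705/705 ≈ 2.41 m/s.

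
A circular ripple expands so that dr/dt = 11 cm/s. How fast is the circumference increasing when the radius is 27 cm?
22π cm/s

C = 2πr
dC/dt = 2π · dr/dt = 2π · 11 = 22π cm/s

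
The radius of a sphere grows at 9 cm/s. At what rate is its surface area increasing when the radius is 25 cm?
1800π cm²/s

S = 4πr²
dS/dt = dS/dr · dr/dt = 8πr · 9
At r = 25: dS/dt = 1800π cm²/s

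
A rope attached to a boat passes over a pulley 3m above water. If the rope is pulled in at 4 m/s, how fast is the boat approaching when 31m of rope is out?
31√238/119 ≈ 4.019 m/s

rope² = x² + 3²
x = √(31² - 3²) = 2√238
dx/dt = (rope/x) · d(rope)/dt = (31/(2√238)) · (-4) = -31√238/119 m/s
The boat approaches at 31√238/119 ≈ 4.019 m/s.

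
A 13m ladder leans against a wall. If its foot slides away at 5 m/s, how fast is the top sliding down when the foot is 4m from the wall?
20√17/51 ≈ 1.617 m/s

x² + y² = 13²
2x·dx/dt + 2y·dy/dt = 0
dy/dt = -x/y · dx/dt = -4/(3√17) · 5 = -20√17/51 m/s
The top is descending at 20√17/51 ≈ 1.617 m/s.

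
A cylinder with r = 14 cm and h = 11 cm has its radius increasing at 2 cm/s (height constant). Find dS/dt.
156π cm²/s

S = 2πrh + 2πr² (lateral + bases)
dS/dt = (2πh + 4πr)·dr/dt = (2π·11 + 4π·14)·2
= 156π cm²/s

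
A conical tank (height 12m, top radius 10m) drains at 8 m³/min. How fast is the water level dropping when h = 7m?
288/(1225π) ≈ 0.07484 m/min

r/h = 10/12, so r = (5/6)h
V = (1/3)πr²h = (1/3)π((5/6)h)²h = (25/108)πh³
dV/dh = (25/36)πh²
dh/dt = (dV/dt)/(dV/dh) = -8/((25/36)π·7²) = -288/(1225π) m/min
The level is dropping at 288/(1225π) ≈ 0.07484 m/min.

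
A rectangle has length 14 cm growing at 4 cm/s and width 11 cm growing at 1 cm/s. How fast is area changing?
58 cm²/s

A = lw
dA/dt = w·dl/dt + l·dw/dt = 11·4 + 14·1 = 58 cm²/s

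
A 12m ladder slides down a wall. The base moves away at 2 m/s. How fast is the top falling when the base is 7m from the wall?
14√95/95 ≈ 1.436 m/s

x² + y² = 12²
2x·dx/dt + 2y·dy/dt = 0
dy/dt = -x/y · dx/dt = -7/√95 · 2 = -14√95/95 m/s
The top is descending at 14√95/95 ≈ 1.436 m/s.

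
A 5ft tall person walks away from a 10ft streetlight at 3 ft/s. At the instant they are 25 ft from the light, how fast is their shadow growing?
3 ft/s

By similar triangles: 10/(x+s) = 5/s
Solving: s = 5x/5
ds/dt = 5/5 · dx/dt = 1 · 3 = 3 ft/s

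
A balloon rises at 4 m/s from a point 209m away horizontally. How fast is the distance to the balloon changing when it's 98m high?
392√53285/53285 ≈ 1.698 m/s

z² = 209² + y²
z = √(209² + 98²) = √53285
dz/dt = y/z · dy/dt = 98/√53285 · 4 = 392√53285/53285 ≈ 1.698 m/s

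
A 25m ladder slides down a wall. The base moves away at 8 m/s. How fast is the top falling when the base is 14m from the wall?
112√429/429 ≈ 5.407 m/s

x² + y² = 25²
2x·dx/dt + 2y·dy/dt = 0
dy/dt = -x/y · dx/dt = -14/√429 · 8 = -112√429/429 m/s
The top is descending at 112√429/429 ≈ 5.407 m/s.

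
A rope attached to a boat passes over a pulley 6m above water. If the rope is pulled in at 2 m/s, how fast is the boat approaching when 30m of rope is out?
5√6/6 ≈ 2.041 m/s

rope² = x² + 6²
x = √(30² - 6²) = 12√6
dx/dt = (rope/x) · d(rope)/dt = (30/(12√6)) · (-2) = -5√6/6 m/s
The boat approaches at 5√6/6 ≈ 2.041 m/s.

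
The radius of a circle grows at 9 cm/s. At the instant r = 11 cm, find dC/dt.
18π cm/s

C = 2πr
dC/dt = 2π · dr/dt = 2π · 9 = 18π cm/s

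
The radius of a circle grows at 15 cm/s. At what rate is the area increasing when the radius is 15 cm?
450π cm²/s

A = πr²
dA/dt = 2πr · dr/dt = 2π(15)(15) = 450π cm²/s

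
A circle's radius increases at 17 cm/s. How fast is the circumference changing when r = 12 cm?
34π cm/s

C = 2πr
dC/dt = 2π · dr/dt = 2π · 17 = 34π cm/s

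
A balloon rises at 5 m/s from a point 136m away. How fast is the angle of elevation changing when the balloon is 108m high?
0.022546 rad/s

tan(θ) = y/136
sec²(θ) · dθ/dt = (1/136) · dy/dt
dθ/dt = cos²(θ)/136 · 5 = 136/(136² + 108²) · 5
dθ/dt = 0.022546 rad/s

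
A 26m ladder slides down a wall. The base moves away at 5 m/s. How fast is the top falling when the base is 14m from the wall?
7√30/12 ≈ 3.195 m/s

x² + y² = 26²
2x·dx/dt + 2y·dy/dt = 0
dy/dt = -x/y · dx/dt = -14/(4√30) · 5 = -7√30/12 m/s
The top is descending at 7√30/12 ≈ 3.195 m/s.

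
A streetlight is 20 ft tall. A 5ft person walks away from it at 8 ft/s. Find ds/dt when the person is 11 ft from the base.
8/3 ft/s

By similar triangles: 20/(x+s) = 5/s
Solving: s = 5x/15
ds/dt = 5/15 · dx/dt = 1/3 · 8 = 8/3 ft/s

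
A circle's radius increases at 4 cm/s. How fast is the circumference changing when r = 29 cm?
8π cm/s

C = 2πr
dC/dt = 2π · dr/dt = 2π · 4 = 8π cm/s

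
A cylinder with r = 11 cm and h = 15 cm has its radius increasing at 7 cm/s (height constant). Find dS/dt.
518π cm²/s

S = 2πrh + 2πr² (lateral + bases)
dS/dt = (2πh + 4πr)·dr/dt = (2π·15 + 4π·11)·7
= 518π cm²/s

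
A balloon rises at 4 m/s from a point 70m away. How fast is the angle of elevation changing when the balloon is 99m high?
0.019046 rad/s

tan(θ) = y/70
sec²(θ) · dθ/dt = (1/70) · dy/dt
dθ/dt = cos²(θ)/70 · 4 = 70/(70² + 99²) · 4
dθ/dt = 0.019046 rad/s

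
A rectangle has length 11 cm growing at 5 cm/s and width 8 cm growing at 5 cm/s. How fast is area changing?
95 cm²/s

A = lw
dA/dt = w·dl/dt + l·dw/dt = 8·5 + 11·5 = 95 cm²/s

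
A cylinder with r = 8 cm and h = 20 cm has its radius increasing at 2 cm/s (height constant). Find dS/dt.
144π cm²/s

S = 2πrh + 2πr² (lateral + bases)
dS/dt = (2πh + 4πr)·dr/dt = (2π·20 + 4π·8)·2
= 144π cm²/s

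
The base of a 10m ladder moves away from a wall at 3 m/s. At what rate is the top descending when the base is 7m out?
7√51/17 ≈ 2.941 m/s

x² + y² = 10²
2x·dx/dt + 2y·dy/dt = 0
dy/dt = -x/y · dx/dt = -7/√51 · 3 = -7√51/17 m/s
The top is descending at 7√51/17 ≈ 2.941 m/s.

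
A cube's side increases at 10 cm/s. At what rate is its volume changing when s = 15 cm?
6750 cm³/s

V = s³
dV/dt = 3s² · ds/dt = 3·15²·10 = 6750 cm³/s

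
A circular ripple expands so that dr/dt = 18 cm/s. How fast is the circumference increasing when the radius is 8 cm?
36π cm/s

C = 2πr
dC/dt = 2π · dr/dt = 2π · 18 = 36π cm/s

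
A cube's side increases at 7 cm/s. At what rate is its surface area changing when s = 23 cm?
1932 cm²/s

A = 6s²
dA/dt = 12s · ds/dt = 12·23·7 = 1932 cm²/s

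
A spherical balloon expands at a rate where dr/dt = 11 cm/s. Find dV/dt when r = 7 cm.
2156π cm³/s

V = (4/3)πr³
dV/dt = dV/dr · dr/dt = 4πr² · 11
At r = 7: dV/dt = 2156π cm³/s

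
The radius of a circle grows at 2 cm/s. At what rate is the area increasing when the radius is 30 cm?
120π cm²/s

A = πr²
dA/dt = 2πr · dr/dt = 2π(30)(2) = 120π cm²/s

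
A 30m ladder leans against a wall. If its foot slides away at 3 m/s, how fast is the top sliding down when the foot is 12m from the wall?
2√21/7 ≈ 1.309 m/s

x² + y² = 30²
2x·dx/dt + 2y·dy/dt = 0
dy/dt = -x/y · dx/dt = -12/(6√21) · 3 = -2√21/7 m/s
The top is descending at 2√21/7 ≈ 1.309 m/s.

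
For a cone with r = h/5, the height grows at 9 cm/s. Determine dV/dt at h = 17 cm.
2601π/25 cm³/s

V = (1/3)π(h/5)²h = πh³/75
dV/dt = πh²/25 · 9
At h = 17: dV/dt = 2601π/25 cm³/s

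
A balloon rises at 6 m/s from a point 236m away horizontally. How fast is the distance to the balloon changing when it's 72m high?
108√3805/3805 ≈ 1.751 m/s

z² = 236² + y²
z = √(236² + 72²) = 4√3805
dz/dt = y/z · dy/dt = 72/(4√3805) · 6 = 108√3805/3805 ≈ 1.751 m/s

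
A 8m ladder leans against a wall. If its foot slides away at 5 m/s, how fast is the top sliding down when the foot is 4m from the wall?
5√3/3 ≈ 2.887 m/s

x² + y² = 8²
2x·dx/dt + 2y·dy/dt = 0
dy/dt = -x/y · dx/dt = -4/(4√3) · 5 = -5√3/3 m/s
The top is descending at 5√3/3 ≈ 2.887 m/s.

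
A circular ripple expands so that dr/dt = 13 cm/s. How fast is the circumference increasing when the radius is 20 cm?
26π cm/s

C = 2πr
dC/dt = 2π · dr/dt = 2π · 13 = 26π cm/s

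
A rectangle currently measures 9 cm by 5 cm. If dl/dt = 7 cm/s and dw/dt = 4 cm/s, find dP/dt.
22 cm/s

P = 2(l + w)
dP/dt = 2(dl/dt + dw/dt) = 2(7 + 4) = 22 cm/s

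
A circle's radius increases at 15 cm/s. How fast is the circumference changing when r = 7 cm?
30π cm/s

C = 2πr
dC/dt = 2π · dr/dt = 2π · 15 = 30π cm/s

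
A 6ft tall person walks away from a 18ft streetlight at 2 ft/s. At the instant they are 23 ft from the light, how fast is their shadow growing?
1 ft/s

By similar triangles: 18/(x+s) = 6/s
Solving: s = 6x/12
ds/dt = 6/12 · dx/dt = 1/2 · 2 = 1 ft/s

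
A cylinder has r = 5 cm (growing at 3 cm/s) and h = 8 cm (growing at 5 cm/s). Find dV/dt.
365π cm³/s

V = πr²h
dV/dt = 2πrh·dr/dt + πr²·dh/dt
= 2π(5)(8)(3) + π(5)²(5)
= 365π cm³/s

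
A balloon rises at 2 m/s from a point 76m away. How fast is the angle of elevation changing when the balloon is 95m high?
0.01027 rad/s

tan(θ) = y/76
sec²(θ) · dθ/dt = (1/76) · dy/dt
dθ/dt = cos²(θ)/76 · 2 = 76/(76² + 95²) · 2
dθ/dt = 0.01027 rad/s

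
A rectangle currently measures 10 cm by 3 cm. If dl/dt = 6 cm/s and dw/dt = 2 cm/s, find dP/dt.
16 cm/s

P = 2(l + w)
dP/dt = 2(dl/dt + dw/dt) = 2(6 + 2) = 16 cm/s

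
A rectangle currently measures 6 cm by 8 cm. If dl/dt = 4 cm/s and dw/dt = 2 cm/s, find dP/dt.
12 cm/s

P = 2(l + w)
dP/dt = 2(dl/dt + dw/dt) = 2(4 + 2) = 12 cm/s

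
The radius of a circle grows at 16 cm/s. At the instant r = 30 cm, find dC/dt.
32π cm/s

C = 2πr
dC/dt = 2π · dr/dt = 2π · 16 = 32π cm/s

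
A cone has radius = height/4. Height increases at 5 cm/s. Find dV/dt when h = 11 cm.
605π/16 cm³/s

V = (1/3)π(h/4)²h = πh³/48
dV/dt = πh²/16 · 5
At h = 11: dV/dt = 605π/16 cm³/s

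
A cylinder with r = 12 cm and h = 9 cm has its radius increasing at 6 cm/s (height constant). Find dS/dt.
396π cm²/s

S = 2πrh + 2πr² (lateral + bases)
dS/dt = (2πh + 4πr)·dr/dt = (2π·9 + 4π·12)·6
= 396π cm²/s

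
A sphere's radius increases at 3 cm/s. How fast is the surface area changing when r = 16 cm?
384π cm²/s

S = 4πr²
dS/dt = dS/dr · dr/dt = 8πr · 3
At r = 16: dS/dt = 384π cm²/s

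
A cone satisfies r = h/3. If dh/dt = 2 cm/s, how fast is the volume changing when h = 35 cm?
2450π/9 cm³/s

V = (1/3)π(h/3)²h = πh³/27
dV/dt = πh²/9 · 2
At h = 35: dV/dt = 2450π/9 cm³/s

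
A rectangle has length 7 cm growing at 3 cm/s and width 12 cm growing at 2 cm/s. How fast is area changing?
50 cm²/s

A = lw
dA/dt = w·dl/dt + l·dw/dt = 12·3 + 7·2 = 50 cm²/s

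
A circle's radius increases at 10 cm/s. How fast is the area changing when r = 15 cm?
300π cm²/s

A = πr²
dA/dt = 2πr · dr/dt = 2π(15)(10) = 300π cm²/s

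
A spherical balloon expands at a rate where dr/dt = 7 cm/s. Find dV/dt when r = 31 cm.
26908π cm³/s

V = (4/3)πr³
dV/dt = dV/dr · dr/dt = 4πr² · 7
At r = 31: dV/dt = 26908π cm³/s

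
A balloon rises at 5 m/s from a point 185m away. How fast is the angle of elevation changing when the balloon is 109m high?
0.020062 rad/s

tan(θ) = y/185
sec²(θ) · dθ/dt = (1/185) · dy/dt
dθ/dt = cos²(θ)/185 · 5 = 185/(185² + 109²) · 5
dθ/dt = 0.020062 rad/s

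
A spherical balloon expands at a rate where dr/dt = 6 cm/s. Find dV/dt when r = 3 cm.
216π cm³/s

V = (4/3)πr³
dV/dt = dV/dr · dr/dt = 4πr² · 6
At r = 3: dV/dt = 216π cm³/s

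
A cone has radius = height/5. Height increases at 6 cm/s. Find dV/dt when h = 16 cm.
1536π/25 cm³/s

V = (1/3)π(h/5)²h = πh³/75
dV/dt = πh²/25 · 6
At h = 16: dV/dt = 1536π/25 cm³/s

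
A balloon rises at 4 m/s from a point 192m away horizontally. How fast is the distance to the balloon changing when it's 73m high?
292√42193/42193 ≈ 1.422 m/s

z² = 192² + y²
z = √(192² + 73²) = √42193
dz/dt = y/z · dy/dt = 73/√42193 · 4 = 292√42193/42193 ≈ 1.422 m/s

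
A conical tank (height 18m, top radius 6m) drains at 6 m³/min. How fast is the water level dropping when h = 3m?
6/π ≈ 1.91 m/min

r/h = 6/18, so r = (1/3)h
V = (1/3)πr²h = (1/3)π((1/3)h)²h = (1/27)πh³
dV/dh = (1/9)πh²
dh/dt = (dV/dt)/(dV/dh) = -6/((1/9)π·3²) = -6/π m/min
The level is dropping at 6/π ≈ 1.91 m/min.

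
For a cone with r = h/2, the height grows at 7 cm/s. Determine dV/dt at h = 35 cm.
8575π/4 cm³/s

V = (1/3)π(h/2)²h = πh³/12
dV/dt = πh²/4 · 7
At h = 35: dV/dt = 8575π/4 cm³/s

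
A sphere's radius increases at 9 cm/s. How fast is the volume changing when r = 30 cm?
32400π cm³/s

V = (4/3)πr³
dV/dt = dV/dr · dr/dt = 4πr² · 9
At r = 30: dV/dt = 32400π cm³/s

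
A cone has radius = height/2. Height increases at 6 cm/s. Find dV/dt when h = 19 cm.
1083π/2 cm³/s

V = (1/3)π(h/2)²h = πh³/12
dV/dt = πh²/4 · 6
At h = 19: dV/dt = 1083π/2 cm³/s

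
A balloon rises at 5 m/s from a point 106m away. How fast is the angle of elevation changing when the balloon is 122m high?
0.020291 rad/s

tan(θ) = y/106
sec²(θ) · dθ/dt = (1/106) · dy/dt
dθ/dt = cos²(θ)/106 · 5 = 106/(106² + 122²) · 5
dθ/dt = 0.020291 rad/s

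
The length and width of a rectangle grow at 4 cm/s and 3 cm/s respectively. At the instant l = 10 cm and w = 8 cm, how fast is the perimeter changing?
14 cm/s

P = 2(l + w)
dP/dt = 2(dl/dt + dw/dt) = 2(4 + 3) = 14 cm/s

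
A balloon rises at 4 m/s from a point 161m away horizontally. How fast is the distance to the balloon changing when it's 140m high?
80√929/929 ≈ 2.625 m/s

z² = 161² + y²
z = √(161² + 140²) = 7√929
dz/dt = y/z · dy/dt = 140/(7√929) · 4 = 80√929/929 ≈ 2.625 m/s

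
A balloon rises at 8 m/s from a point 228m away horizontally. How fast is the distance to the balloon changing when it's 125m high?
1000√67609/67609 ≈ 3.846 m/s

z² = 228² + y²
z = √(228² + 125²) = √67609
dz/dt = y/z · dy/dt = 125/√67609 · 8 = 1000√67609/67609 ≈ 3.846 m/s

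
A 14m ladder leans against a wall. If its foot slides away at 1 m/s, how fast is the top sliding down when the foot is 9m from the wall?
9√115/115 ≈ 0.8393 m/s

x² + y² = 14²
2x·dx/dt + 2y·dy/dt = 0
dy/dt = -x/y · dx/dt = -9/√115 · 1 = -9√115/115 m/s
The top is descending at 9√115/115 ≈ 0.8393 m/s.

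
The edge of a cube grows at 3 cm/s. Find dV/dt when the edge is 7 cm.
441 cm³/s

V = s³
dV/dt = 3s² · ds/dt = 3·7²·3 = 441 cm³/s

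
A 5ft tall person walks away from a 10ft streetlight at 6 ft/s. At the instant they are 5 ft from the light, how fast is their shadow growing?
6 ft/s

By similar triangles: 10/(x+s) = 5/s
Solving: s = 5x/5
ds/dt = 5/5 · dx/dt = 1 · 6 = 6 ft/s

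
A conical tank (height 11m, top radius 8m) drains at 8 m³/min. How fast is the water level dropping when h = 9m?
121/(648π) ≈ 0.05944 m/min

r/h = 8/11, so r = (8/11)h
V = (1/3)πr²h = (1/3)π((8/11)h)²h = (64/363)πh³
dV/dh = (64/121)πh²
dh/dt = (dV/dt)/(dV/dh) = -8/((64/121)π·9²) = -121/(648π) m/min
The level is dropping at 121/(648π) ≈ 0.05944 m/min.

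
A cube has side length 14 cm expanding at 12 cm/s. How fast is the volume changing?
7056 cm³/s

V = s³
dV/dt = 3s² · ds/dt = 3·14²·12 = 7056 cm³/s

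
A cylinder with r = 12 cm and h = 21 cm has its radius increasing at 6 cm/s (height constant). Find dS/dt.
540π cm²/s

S = 2πrh + 2πr² (lateral + bases)
dS/dt = (2πh + 4πr)·dr/dt = (2π·21 + 4π·12)·6
= 540π cm²/s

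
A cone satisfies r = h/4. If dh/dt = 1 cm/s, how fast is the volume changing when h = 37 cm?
1369π/16 cm³/s

V = (1/3)π(h/4)²h = πh³/48
dV/dt = πh²/16 · 1
At h = 37: dV/dt = 1369π/16 cm³/s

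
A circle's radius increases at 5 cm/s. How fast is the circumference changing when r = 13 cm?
10π cm/s

C = 2πr
dC/dt = 2π · dr/dt = 2π · 5 = 10π cm/s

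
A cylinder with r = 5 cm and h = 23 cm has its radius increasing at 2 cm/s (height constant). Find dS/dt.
132π cm²/s

S = 2πrh + 2πr² (lateral + bases)
dS/dt = (2πh + 4πr)·dr/dt = (2π·23 + 4π·5)·2
= 132π cm²/s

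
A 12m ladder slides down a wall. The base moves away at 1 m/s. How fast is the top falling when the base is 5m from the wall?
5√119/119 ≈ 0.4583 m/s

x² + y² = 12²
2x·dx/dt + 2y·dy/dt = 0
dy/dt = -x/y · dx/dt = -5/√119 · 1 = -5√119/119 m/s
The top is descending at 5√119/119 ≈ 0.4583 m/s.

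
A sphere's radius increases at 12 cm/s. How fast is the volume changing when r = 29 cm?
40368π cm³/s

V = (4/3)πr³
dV/dt = dV/dr · dr/dt = 4πr² · 12
At r = 29: dV/dt = 40368π cm³/s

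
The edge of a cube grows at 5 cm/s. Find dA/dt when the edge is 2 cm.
120 cm²/s

A = 6s²
dA/dt = 12s · ds/dt = 12·2·5 = 120 cm²/s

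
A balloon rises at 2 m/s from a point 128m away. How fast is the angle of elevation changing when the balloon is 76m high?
0.011552 rad/s

tan(θ) = y/128
sec²(θ) · dθ/dt = (1/128) · dy/dt
dθ/dt = cos²(θ)/128 · 2 = 128/(128² + 76²) · 2
dθ/dt = 0.011552 rad/s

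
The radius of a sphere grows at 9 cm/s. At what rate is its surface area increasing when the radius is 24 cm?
1728π cm²/s

S = 4πr²
dS/dt = dS/dr · dr/dt = 8πr · 9
At r = 24: dS/dt = 1728π cm²/s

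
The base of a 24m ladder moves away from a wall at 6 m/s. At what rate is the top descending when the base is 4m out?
6√35/35 ≈ 1.014 m/s

x² + y² = 24²
2x·dx/dt + 2y·dy/dt = 0
dy/dt = -x/y · dx/dt = -4/(4√35) · 6 = -6√35/35 m/s
The top is descending at 6√35/35 ≈ 1.014 m/s.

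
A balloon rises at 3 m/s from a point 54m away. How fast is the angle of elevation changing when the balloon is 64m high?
0.023103 rad/s

tan(θ) = y/54
sec²(θ) · dθ/dt = (1/54) · dy/dt
dθ/dt = cos²(θ)/54 · 3 = 54/(54² + 64²) · 3
dθ/dt = 0.023103 rad/s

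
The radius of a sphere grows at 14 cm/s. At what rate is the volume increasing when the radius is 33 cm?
60984π cm³/s

V = (4/3)πr³
dV/dt = dV/dr · dr/dt = 4πr² · 14
At r = 33: dV/dt = 60984π cm³/s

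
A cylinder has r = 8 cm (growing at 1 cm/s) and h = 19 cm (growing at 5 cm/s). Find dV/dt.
624π cm³/s

V = πr²h
dV/dt = 2πrh·dr/dt + πr²·dh/dt
= 2π(8)(19)(1) + π(8)²(5)
= 624π cm³/s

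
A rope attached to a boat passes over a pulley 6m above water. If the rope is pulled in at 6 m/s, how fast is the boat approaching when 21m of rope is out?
14√5/5 ≈ 6.261 m/s

rope² = x² + 6²
x = √(21² - 6²) = 9√5
dx/dt = (rope/x) · d(rope)/dt = (21/(9√5)) · (-6) = -14√5/5 m/s
The boat approaches at 14√5/5 ≈ 6.261 m/s.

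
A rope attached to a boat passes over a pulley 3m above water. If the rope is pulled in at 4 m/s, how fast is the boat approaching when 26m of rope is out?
104√667/667 ≈ 4.027 m/s

rope² = x² + 3²
x = √(26² - 3²) = √667
dx/dt = (rope/x) · d(rope)/dt = (26/√667) · (-4) = -104√667/667 m/s
The boat approaches at 104√667/667 ≈ 4.027 m/s.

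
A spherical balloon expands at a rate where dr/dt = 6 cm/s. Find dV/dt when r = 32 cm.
24576π cm³/s

V = (4/3)πr³
dV/dt = dV/dr · dr/dt = 4πr² · 6
At r = 32: dV/dt = 24576π cm³/s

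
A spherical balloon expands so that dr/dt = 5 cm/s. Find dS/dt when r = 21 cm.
840π cm²/s

S = 4πr²
dS/dt = dS/dr · dr/dt = 8πr · 5
At r = 21: dS/dt = 840π cm²/s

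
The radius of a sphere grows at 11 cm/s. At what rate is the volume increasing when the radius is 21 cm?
19404π cm³/s

V = (4/3)πr³
dV/dt = dV/dr · dr/dt = 4πr² · 11
At r = 21: dV/dt = 19404π cm³/s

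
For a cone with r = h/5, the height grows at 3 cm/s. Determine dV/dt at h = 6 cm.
108π/25 cm³/s

V = (1/3)π(h/5)²h = πh³/75
dV/dt = πh²/25 · 3
At h = 6: dV/dt = 108π/25 cm³/s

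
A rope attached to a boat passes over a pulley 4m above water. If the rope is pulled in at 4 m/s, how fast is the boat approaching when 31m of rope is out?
124√105/315 ≈ 4.034 m/s

rope² = x² + 4²
x = √(31² - 4²) = 3√105
dx/dt = (rope/x) · d(rope)/dt = (31/(3√105)) · (-4) = -124√105/315 m/s
The boat approaches at 124√105/315 ≈ 4.034 m/s.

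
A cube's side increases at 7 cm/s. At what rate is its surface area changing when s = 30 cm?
2520 cm²/s

A = 6s²
dA/dt = 12s · ds/dt = 12·30·7 = 2520 cm²/s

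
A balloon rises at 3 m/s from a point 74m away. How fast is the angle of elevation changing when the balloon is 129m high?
0.010038 rad/s

tan(θ) = y/74
sec²(θ) · dθ/dt = (1/74) · dy/dt
dθ/dt = cos²(θ)/74 · 3 = 74/(74² + 129²) · 3
dθ/dt = 0.010038 rad/s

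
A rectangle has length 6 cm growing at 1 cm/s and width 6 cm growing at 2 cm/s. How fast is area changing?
18 cm²/s

A = lw
dA/dt = w·dl/dt + l·dw/dt = 6·1 + 6·2 = 18 cm²/s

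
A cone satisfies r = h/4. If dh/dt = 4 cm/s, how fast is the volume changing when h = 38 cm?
361π cm³/s

V = (1/3)π(h/4)²h = πh³/48
dV/dt = πh²/16 · 4
At h = 38: dV/dt = 361π cm³/s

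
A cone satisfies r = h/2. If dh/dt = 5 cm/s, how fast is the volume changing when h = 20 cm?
500π cm³/s

V = (1/3)π(h/2)²h = πh³/12
dV/dt = πh²/4 · 5
At h = 20: dV/dt = 500π cm³/s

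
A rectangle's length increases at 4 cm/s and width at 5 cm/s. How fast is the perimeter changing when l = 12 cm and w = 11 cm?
18 cm/s

P = 2(l + w)
dP/dt = 2(dl/dt + dw/dt) = 2(4 + 5) = 18 cm/s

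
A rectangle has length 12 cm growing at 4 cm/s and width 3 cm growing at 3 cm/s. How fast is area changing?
48 cm²/s

A = lw
dA/dt = w·dl/dt + l·dw/dt = 3·4 + 12·3 = 48 cm²/s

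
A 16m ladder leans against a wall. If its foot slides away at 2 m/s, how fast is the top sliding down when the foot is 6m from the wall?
6√55/55 ≈ 0.809 m/s

x² + y² = 16²
2x·dx/dt + 2y·dy/dt = 0
dy/dt = -x/y · dx/dt = -6/(2√55) · 2 = -6√55/55 m/s
The top is descending at 6√55/55 ≈ 0.809 m/s.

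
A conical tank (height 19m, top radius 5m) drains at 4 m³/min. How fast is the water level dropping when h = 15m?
1444/(5625π) ≈ 0.08171 m/min

r/h = 5/19, so r = (5/19)h
V = (1/3)πr²h = (1/3)π((5/19)h)²h = (25/1083)πh³
dV/dh = (25/361)πh²
dh/dt = (dV/dt)/(dV/dh) = -4/((25/361)π·15²) = -1444/(5625π) m/min
The level is dropping at 1444/(5625π) ≈ 0.08171 m/min.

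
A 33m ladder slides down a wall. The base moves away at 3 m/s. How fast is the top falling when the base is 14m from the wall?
42√893/893 ≈ 1.405 m/s

x² + y² = 33²
2x·dx/dt + 2y·dy/dt = 0
dy/dt = -x/y · dx/dt = -14/√893 · 3 = -42√893/893 m/s
The top is descending at 42√893/893 ≈ 1.405 m/s.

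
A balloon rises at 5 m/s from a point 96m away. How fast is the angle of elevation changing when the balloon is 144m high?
0.016026 rad/s

tan(θ) = y/96
sec²(θ) · dθ/dt = (1/96) · dy/dt
dθ/dt = cos²(θ)/96 · 5 = 96/(96² + 144²) · 5
dθ/dt = 0.016026 rad/s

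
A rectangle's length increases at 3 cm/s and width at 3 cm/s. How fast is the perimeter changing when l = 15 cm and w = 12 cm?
12 cm/s

P = 2(l + w)
dP/dt = 2(dl/dt + dw/dt) = 2(3 + 3) = 12 cm/s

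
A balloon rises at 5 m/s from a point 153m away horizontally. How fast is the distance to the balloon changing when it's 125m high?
625√39034/39034 ≈ 3.163 m/s

z² = 153² + y²
z = √(153² + 125²) = √39034
dz/dt = y/z · dy/dt = 125/√39034 · 5 = 625√39034/39034 ≈ 3.163 m/s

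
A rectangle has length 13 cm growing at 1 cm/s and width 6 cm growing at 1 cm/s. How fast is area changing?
19 cm²/s

A = lw
dA/dt = w·dl/dt + l·dw/dt = 6·1 + 13·1 = 19 cm²/s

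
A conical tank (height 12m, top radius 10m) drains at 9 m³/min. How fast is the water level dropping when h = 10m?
81/(625π) ≈ 0.04125 m/min

r/h = 10/12, so r = (5/6)h
V = (1/3)πr²h = (1/3)π((5/6)h)²h = (25/108)πh³
dV/dh = (25/36)πh²
dh/dt = (dV/dt)/(dV/dh) = -9/((25/36)π·10²) = -81/(625π) m/min
The level is dropping at 81/(625π) ≈ 0.04125 m/min.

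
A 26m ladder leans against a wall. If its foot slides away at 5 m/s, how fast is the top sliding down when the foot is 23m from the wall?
115√3/21 ≈ 9.485 m/s

x² + y² = 26²
2x·dx/dt + 2y·dy/dt = 0
dy/dt = -x/y · dx/dt = -23/(7√3) · 5 = -115√3/21 m/s
The top is descending at 115√3/21 ≈ 9.485 m/s.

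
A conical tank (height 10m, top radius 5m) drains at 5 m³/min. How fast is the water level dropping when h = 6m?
5/(9π) ≈ 0.1768 m/min

r/h = 5/10, so r = (1/2)h
V = (1/3)πr²h = (1/3)π((1/2)h)²h = (1/12)πh³
dV/dh = (1/4)πh²
dh/dt = (dV/dt)/(dV/dh) = -5/((1/4)π·6²) = -5/(9π) m/min
The level is dropping at 5/(9π) ≈ 0.1768 m/min.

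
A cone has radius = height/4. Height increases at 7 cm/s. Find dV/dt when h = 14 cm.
343π/4 cm³/s

V = (1/3)π(h/4)²h = πh³/48
dV/dt = πh²/16 · 7
At h = 14: dV/dt = 343π/4 cm³/s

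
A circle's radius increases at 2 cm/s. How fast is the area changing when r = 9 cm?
36π cm²/s

A = πr²
dA/dt = 2πr · dr/dt = 2π(9)(2) = 36π cm²/s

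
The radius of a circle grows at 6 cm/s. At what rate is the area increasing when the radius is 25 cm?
300π cm²/s

A = πr²
dA/dt = 2πr · dr/dt = 2π(25)(6) = 300π cm²/s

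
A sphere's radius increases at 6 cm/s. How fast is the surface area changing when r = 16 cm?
768π cm²/s

S = 4πr²
dS/dt = dS/dr · dr/dt = 8πr · 6
At r = 16: dS/dt = 768π cm²/s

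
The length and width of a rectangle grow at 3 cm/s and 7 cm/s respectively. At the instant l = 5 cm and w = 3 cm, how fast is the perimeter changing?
20 cm/s

P = 2(l + w)
dP/dt = 2(dl/dt + dw/dt) = 2(3 + 7) = 20 cm/s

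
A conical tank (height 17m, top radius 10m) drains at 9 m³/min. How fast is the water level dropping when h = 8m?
2601/(6400π) ≈ 0.1294 m/min

r/h = 10/17, so r = (10/17)h
V = (1/3)πr²h = (1/3)π((10/17)h)²h = (100/867)πh³
dV/dh = (100/289)πh²
dh/dt = (dV/dt)/(dV/dh) = -9/((100/289)π·8²) = -2601/(6400π) m/min
The level is dropping at 2601/(6400π) ≈ 0.1294 m/min.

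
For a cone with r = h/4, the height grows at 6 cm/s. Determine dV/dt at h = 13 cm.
507π/8 cm³/s

V = (1/3)π(h/4)²h = πh³/48
dV/dt = πh²/16 · 6
At h = 13: dV/dt = 507π/8 cm³/s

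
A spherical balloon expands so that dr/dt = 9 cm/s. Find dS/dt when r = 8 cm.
576π cm²/s

S = 4πr²
dS/dt = dS/dr · dr/dt = 8πr · 9
At r = 8: dS/dt = 576π cm²/s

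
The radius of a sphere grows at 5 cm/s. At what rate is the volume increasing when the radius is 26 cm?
13520π cm³/s

V = (4/3)πr³
dV/dt = dV/dr · dr/dt = 4πr² · 5
At r = 26: dV/dt = 13520π cm³/s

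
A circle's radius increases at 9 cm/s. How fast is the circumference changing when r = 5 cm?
18π cm/s

C = 2πr
dC/dt = 2π · dr/dt = 2π · 9 = 18π cm/s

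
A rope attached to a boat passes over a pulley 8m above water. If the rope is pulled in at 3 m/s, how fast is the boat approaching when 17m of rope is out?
17/5 = 3.4 m/s

rope² = x² + 8²
x = √(17² - 8²) = 15
dx/dt = (rope/x) · d(rope)/dt = (17/15) · (-3) = -17/5 m/s
The boat approaches at 17/5 = 3.4 m/s.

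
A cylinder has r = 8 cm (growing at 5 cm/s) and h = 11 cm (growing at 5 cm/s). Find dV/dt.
1200π cm³/s

V = πr²h
dV/dt = 2πrh·dr/dt + πr²·dh/dt
= 2π(8)(11)(5) + π(8)²(5)
= 1200π cm³/s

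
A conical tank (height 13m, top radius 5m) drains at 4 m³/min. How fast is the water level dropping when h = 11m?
676/(3025π) ≈ 0.07113 m/min

r/h = 5/13, so r = (5/13)h
V = (1/3)πr²h = (1/3)π((5/13)h)²h = (25/507)πh³
dV/dh = (25/169)πh²
dh/dt = (dV/dt)/(dV/dh) = -4/((25/169)π·11²) = -676/(3025π) m/min
The level is dropping at 676/(3025π) ≈ 0.07113 m/min.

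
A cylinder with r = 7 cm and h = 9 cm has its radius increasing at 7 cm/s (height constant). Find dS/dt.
322π cm²/s

S = 2πrh + 2πr² (lateral + bases)
dS/dt = (2πh + 4πr)·dr/dt = (2π·9 + 4π·7)·7
= 322π cm²/s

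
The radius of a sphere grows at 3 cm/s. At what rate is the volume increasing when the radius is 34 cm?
13872π cm³/s

V = (4/3)πr³
dV/dt = dV/dr · dr/dt = 4πr² · 3
At r = 34: dV/dt = 13872π cm³/s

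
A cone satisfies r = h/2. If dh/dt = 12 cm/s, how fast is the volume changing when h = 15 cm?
675π cm³/s

V = (1/3)π(h/2)²h = πh³/12
dV/dt = πh²/4 · 12
At h = 15: dV/dt = 675π cm³/s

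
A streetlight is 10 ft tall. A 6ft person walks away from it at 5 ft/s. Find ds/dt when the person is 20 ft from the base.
15/2 ft/s

By similar triangles: 10/(x+s) = 6/s
Solving: s = 6x/4
ds/dt = 6/4 · dx/dt = 3/2 · 5 = 15/2 ft/s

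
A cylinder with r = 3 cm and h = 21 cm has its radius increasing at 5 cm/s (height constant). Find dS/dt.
270π cm²/s

S = 2πrh + 2πr² (lateral + bases)
dS/dt = (2πh + 4πr)·dr/dt = (2π·21 + 4π·3)·5
= 270π cm²/s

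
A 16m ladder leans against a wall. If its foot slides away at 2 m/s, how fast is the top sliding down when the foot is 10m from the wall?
10√39/39 ≈ 1.601 m/s

x² + y² = 16²
2x·dx/dt + 2y·dy/dt = 0
dy/dt = -x/y · dx/dt = -10/(2√39) · 2 = -10√39/39 m/s
The top is descending at 10√39/39 ≈ 1.601 m/s.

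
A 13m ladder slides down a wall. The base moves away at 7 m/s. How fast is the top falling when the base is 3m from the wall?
21√10/40 ≈ 1.66 m/s

x² + y² = 13²
2x·dx/dt + 2y·dy/dt = 0
dy/dt = -x/y · dx/dt = -3/(4√10) · 7 = -21√10/40 m/s
The top is descending at 21√10/40 ≈ 1.66 m/s.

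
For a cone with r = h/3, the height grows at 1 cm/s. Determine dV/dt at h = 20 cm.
400π/9 cm³/s

V = (1/3)π(h/3)²h = πh³/27
dV/dt = πh²/9 · 1
At h = 20: dV/dt = 400π/9 cm³/s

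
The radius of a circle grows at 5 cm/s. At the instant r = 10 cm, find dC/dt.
10π cm/s

C = 2πr
dC/dt = 2π · dr/dt = 2π · 5 = 10π cm/s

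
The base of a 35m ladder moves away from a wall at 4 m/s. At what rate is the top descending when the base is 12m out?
48√1081/1081 ≈ 1.46 m/s

x² + y² = 35²
2x·dx/dt + 2y·dy/dt = 0
dy/dt = -x/y · dx/dt = -12/√1081 · 4 = -48√1081/1081 m/s
The top is descending at 48√1081/1081 ≈ 1.46 m/s.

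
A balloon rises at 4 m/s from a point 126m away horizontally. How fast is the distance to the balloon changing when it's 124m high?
248√7813/7813 ≈ 2.806 m/s

z² = 126² + y²
z = √(126² + 124²) = 2√7813
dz/dt = y/z · dy/dt = 124/(2√7813) · 4 = 248√7813/7813 ≈ 2.806 m/s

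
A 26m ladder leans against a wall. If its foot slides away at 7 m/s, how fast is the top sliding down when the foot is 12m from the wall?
6√133/19 ≈ 3.642 m/s

x² + y² = 26²
2x·dx/dt + 2y·dy/dt = 0
dy/dt = -x/y · dx/dt = -12/(2√133) · 7 = -6√133/19 m/s
The top is descending at 6√133/19 ≈ 3.642 m/s.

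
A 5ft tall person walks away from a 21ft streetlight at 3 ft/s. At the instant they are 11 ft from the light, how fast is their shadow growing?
15/16 ft/s

By similar triangles: 21/(x+s) = 5/s
Solving: s = 5x/16
ds/dt = 5/16 · dx/dt = 5/16 · 3 = 15/16 ft/s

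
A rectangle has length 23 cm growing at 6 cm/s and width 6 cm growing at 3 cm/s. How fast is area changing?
105 cm²/s

A = lw
dA/dt = w·dl/dt + l·dw/dt = 6·6 + 23·3 = 105 cm²/s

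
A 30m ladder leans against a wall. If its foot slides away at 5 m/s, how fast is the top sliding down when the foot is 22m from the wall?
55√26/52 ≈ 5.393 m/s

x² + y² = 30²
2x·dx/dt + 2y·dy/dt = 0
dy/dt = -x/y · dx/dt = -22/(4√26) · 5 = -55√26/52 m/s
The top is descending at 55√26/52 ≈ 5.393 m/s.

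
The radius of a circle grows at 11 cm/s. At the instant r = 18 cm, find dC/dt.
22π cm/s

C = 2πr
dC/dt = 2π · dr/dt = 2π · 11 = 22π cm/s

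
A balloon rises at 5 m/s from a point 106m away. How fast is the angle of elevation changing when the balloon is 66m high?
0.033992 rad/s

tan(θ) = y/106
sec²(θ) · dθ/dt = (1/106) · dy/dt
dθ/dt = cos²(θ)/106 · 5 = 106/(106² + 66²) · 5
dθ/dt = 0.033992 rad/s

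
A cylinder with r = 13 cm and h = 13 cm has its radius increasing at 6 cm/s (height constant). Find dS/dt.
468π cm²/s

S = 2πrh + 2πr² (lateral + bases)
dS/dt = (2πh + 4πr)·dr/dt = (2π·13 + 4π·13)·6
= 468π cm²/s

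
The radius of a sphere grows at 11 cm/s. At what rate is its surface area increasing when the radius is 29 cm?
2552π cm²/s

S = 4πr²
dS/dt = dS/dr · dr/dt = 8πr · 11
At r = 29: dS/dt = 2552π cm²/s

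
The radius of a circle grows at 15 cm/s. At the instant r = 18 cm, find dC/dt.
30π cm/s

C = 2πr
dC/dt = 2π · dr/dt = 2π · 15 = 30π cm/s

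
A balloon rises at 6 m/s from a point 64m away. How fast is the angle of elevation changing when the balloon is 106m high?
0.025046 rad/s

tan(θ) = y/64
sec²(θ) · dθ/dt = (1/64) · dy/dt
dθ/dt = cos²(θ)/64 · 6 = 64/(64² + 106²) · 6
dθ/dt = 0.025046 rad/s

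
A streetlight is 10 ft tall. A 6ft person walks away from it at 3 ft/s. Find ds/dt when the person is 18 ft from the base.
9/2 ft/s

By similar triangles: 10/(x+s) = 6/s
Solving: s = 6x/4
ds/dt = 6/4 · dx/dt = 3/2 · 3 = 9/2 ft/s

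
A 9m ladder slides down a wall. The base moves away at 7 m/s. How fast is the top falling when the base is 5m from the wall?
5√14/4 ≈ 4.677 m/s

x² + y² = 9²
2x·dx/dt + 2y·dy/dt = 0
dy/dt = -x/y · dx/dt = -5/(2√14) · 7 = -5√14/4 m/s
The top is descending at 5√14/4 ≈ 4.677 m/s.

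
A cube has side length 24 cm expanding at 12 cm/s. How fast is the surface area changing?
3456 cm²/s

A = 6s²
dA/dt = 12s · ds/dt = 12·24·12 = 3456 cm²/s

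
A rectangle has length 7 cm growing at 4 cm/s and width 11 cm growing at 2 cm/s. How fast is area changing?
58 cm²/s

A = lw
dA/dt = w·dl/dt + l·dw/dt = 11·4 + 7·2 = 58 cm²/s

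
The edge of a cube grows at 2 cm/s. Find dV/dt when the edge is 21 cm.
2646 cm³/s

V = s³
dV/dt = 3s² · ds/dt = 3·21²·2 = 2646 cm³/s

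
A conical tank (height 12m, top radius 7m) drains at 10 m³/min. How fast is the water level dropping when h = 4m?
90/(49π) ≈ 0.5847 m/min

r/h = 7/12, so r = (7/12)h
V = (1/3)πr²h = (1/3)π((7/12)h)²h = (49/432)πh³
dV/dh = (49/144)πh²
dh/dt = (dV/dt)/(dV/dh) = -10/((49/144)π·4²) = -90/(49π) m/min
The level is dropping at 90/(49π) ≈ 0.5847 m/min.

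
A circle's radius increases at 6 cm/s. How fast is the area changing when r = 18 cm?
216π cm²/s

A = πr²
dA/dt = 2πr · dr/dt = 2π(18)(6) = 216π cm²/s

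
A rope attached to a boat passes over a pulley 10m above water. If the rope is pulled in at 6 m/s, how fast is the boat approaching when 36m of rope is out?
108√299/299 ≈ 6.246 m/s

rope² = x² + 10²
x = √(36² - 10²) = 2√299
dx/dt = (rope/x) · d(rope)/dt = (36/(2√299)) · (-6) = -108√299/299 m/s
The boat approaches at 108√299/299 ≈ 6.246 m/s.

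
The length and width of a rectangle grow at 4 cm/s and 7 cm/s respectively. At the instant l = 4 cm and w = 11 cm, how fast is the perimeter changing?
22 cm/s

P = 2(l + w)
dP/dt = 2(dl/dt + dw/dt) = 2(4 + 7) = 22 cm/s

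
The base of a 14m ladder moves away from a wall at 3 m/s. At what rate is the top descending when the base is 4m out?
2√5/5 ≈ 0.8944 m/s

x² + y² = 14²
2x·dx/dt + 2y·dy/dt = 0
dy/dt = -x/y · dx/dt = -4/(6√5) · 3 = -2√5/5 m/s
The top is descending at 2√5/5 ≈ 0.8944 m/s.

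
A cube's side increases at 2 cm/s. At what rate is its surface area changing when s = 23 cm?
552 cm²/s

A = 6s²
dA/dt = 12s · ds/dt = 12·23·2 = 552 cm²/s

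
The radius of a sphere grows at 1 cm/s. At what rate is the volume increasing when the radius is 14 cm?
784π cm³/s

V = (4/3)πr³
dV/dt = dV/dr · dr/dt = 4πr² · 1
At r = 14: dV/dt = 784π cm³/s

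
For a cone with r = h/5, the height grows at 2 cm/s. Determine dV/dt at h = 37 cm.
2738π/25 cm³/s

V = (1/3)π(h/5)²h = πh³/75
dV/dt = πh²/25 · 2
At h = 37: dV/dt = 2738π/25 cm³/s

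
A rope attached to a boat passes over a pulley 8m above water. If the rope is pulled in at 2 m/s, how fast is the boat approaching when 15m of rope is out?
30√161/161 ≈ 2.364 m/s

rope² = x² + 8²
x = √(15² - 8²) = √161
dx/dt = (rope/x) · d(rope)/dt = (15/√161) · (-2) = -30√161/161 m/s
The boat approaches at 30√161/161 ≈ 2.364 m/s.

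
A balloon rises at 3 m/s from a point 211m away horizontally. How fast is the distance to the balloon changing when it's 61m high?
183√48242/48242 ≈ 0.8332 m/s

z² = 211² + y²
z = √(211² + 61²) = √48242
dz/dt = y/z · dy/dt = 61/√48242 · 3 = 183√48242/48242 ≈ 0.8332 m/s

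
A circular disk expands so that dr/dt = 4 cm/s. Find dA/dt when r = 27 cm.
216π cm²/s

A = πr²
dA/dt = 2πr · dr/dt = 2π(27)(4) = 216π cm²/s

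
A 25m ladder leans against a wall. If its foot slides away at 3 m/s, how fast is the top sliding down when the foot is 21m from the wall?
63√46/92 ≈ 4.644 m/s

x² + y² = 25²
2x·dx/dt + 2y·dy/dt = 0
dy/dt = -x/y · dx/dt = -21/(2√46) · 3 = -63√46/92 m/s
The top is descending at 63√46/92 ≈ 4.644 m/s.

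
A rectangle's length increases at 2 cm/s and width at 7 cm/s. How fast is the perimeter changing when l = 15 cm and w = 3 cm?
18 cm/s

P = 2(l + w)
dP/dt = 2(dl/dt + dw/dt) = 2(2 + 7) = 18 cm/s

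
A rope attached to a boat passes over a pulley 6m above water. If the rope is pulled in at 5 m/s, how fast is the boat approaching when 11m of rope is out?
11√85/17 ≈ 5.966 m/s

rope² = x² + 6²
x = √(11² - 6²) = √85
dx/dt = (rope/x) · d(rope)/dt = (11/√85) · (-5) = -11√85/17 m/s
The boat approaches at 11√85/17 ≈ 5.966 m/s.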